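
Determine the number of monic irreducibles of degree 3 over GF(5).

40

Gauss's count: N_{5}(3) = (1/3) Σ_{d|3} μ(3/d)·5^d.
Divisors of 3: 1, 3; μ(3/d) for each: -1, 1.
Σ = − 5^1 + 5^3 = 120.
N = 120/3 = 40.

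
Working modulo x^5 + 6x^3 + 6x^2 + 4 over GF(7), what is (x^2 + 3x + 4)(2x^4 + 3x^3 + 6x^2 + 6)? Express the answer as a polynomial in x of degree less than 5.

4x^4 + 6x^3 + 4x^2 + 3x + 2

Multiply in GF(7)[x]: (x^2 + 3x + 4)·(2x^4 + 3x^3 + 6x^2 + 6) = 2x^6 + 2x^5 + 2x^4 + 2x^3 + 2x^2 + 4x + 3.
Reduce using x^5 ≡ x^3 + x^2 + 3 (mod x^5 + 6x^3 + 6x^2 + 4).
Reduced: 4x^4 + 6x^3 + 4x^2 + 3x + 2.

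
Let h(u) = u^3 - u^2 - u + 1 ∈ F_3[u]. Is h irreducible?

No

Check for roots in F_3: h(0) = 1; h(1) = 0 → root; h(2) = 0 → root.
h(1) = 0, so (u − 1) divides h(u); h is reducible.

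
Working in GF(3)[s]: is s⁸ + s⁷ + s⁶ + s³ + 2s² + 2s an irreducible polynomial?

No

Write P(s) = s⁸ + s⁷ + s⁶ + s³ + 2s² + 2s.
Check for roots in GF(3): P(0) = 0 → root; P(1) = 2; P(2) = 0 → root.
P(0) = 0, so (s) divides P(s); P is reducible.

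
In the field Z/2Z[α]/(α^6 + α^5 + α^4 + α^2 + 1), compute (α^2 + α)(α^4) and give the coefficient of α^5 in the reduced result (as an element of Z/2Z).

0

Multiply in Z/2Z[α]: (α^2 + α)·(α^4) = α^6 + α^5.
Reduce using α^6 ≡ α^5 + α^4 + α^2 + 1 (mod α^6 + α^5 + α^4 + α^2 + 1).
Reduced: α^4 + α^2 + 1.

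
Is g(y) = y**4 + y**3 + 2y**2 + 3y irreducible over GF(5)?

No

Check for roots in GF(5): g(0) = 0 → root; g(1) = 2; g(2) = 3; g(3) = 0 → root; g(4) = 4.
g(0) = 0, so (y) divides g(y); g is reducible.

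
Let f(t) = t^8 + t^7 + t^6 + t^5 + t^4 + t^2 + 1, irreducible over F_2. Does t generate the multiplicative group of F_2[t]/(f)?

|GF(2^8)^×| = 2^8 − 1 = 255. Prime factorization: 255 = 3·5·17.
f is primitive ⇔ t has order 255 in GF(2)[t]/(f), i.e. t^(255/q) ≠ 1 for each prime q | 255.
t^(85) mod f = t^6 + t^4 + t^3 + t^2 + 1.
t^(51) mod f = t^6 + t^5 + t^4 + t^3 + t.
t^(15) mod f = t^4 + t^2.
None equal 1, so t has full order 255; f is primitive.

Yes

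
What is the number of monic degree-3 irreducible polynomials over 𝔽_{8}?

By the necklace-counting formula, N_8(3) = (1/3) Σ_{d|3} μ(3/d)·8^d.
Divisors of 3: 1, 3; μ(3/d) for each: -1, 1.
Σ = − 8^1 + 8^3 = 504.
N = 504/3 = 168.

168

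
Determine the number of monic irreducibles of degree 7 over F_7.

Gauss's count: N_{7}(7) = (1/7) Σ_{d|7} μ(7/d)·7^d.
Divisors of 7: 1, 7; μ(7/d) for each: -1, 1.
Σ = − 7^1 + 7^7 = 823536.
N = 823536/7 = 117648.

117648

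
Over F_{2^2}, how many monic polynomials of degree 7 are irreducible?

Gauss's count: N_{4}(7) = (1/7) Σ_{d|7} μ(7/d)·4^d.
Divisors of 7: 1, 7; μ(7/d) for each: -1, 1.
Σ = − 4^1 + 4^7 = 16380.
N = 16380/7 = 2340.

2340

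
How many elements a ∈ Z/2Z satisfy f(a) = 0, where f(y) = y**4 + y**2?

2

Evaluate at each of the 2 elements of Z/2Z:
f(0) = 0 → root; f(1) = 0 → root.
Roots: {0, 1}.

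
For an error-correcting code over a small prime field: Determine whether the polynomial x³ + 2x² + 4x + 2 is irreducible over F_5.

Write f(x) = x³ + 2x² + 4x + 2.
Check for roots in F_5: f(0) = 2; f(1) = 4; f(2) = 1; f(3) = 4; f(4) = 4.
No roots. A degree-3 polynomial over a field with no linear factor is irreducible.

Yes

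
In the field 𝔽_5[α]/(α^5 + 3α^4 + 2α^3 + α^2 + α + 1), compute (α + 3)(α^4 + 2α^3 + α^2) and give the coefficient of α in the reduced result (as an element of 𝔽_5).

4

Multiply in 𝔽_5[α]: (α + 3)·(α^4 + 2α^3 + α^2) = α^5 + 2α^3 + 3α^2.
Reduce using α^5 ≡ 2α^4 + 3α^3 + 4α^2 + 4α + 4 (mod α^5 + 3α^4 + 2α^3 + α^2 + α + 1).
Reduced: 2α^4 + 2α^2 + 4α + 4.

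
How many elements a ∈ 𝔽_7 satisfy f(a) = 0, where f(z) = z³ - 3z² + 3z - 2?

3

Evaluate at each of the 7 elements of 𝔽_7:
f(0) = 5; f(1) = 6; f(2) = 0 → root; f(3) = 0 → root; f(4) = 5; f(5) = 0 → root; f(6) = 5.
Roots: {2, 3, 5}.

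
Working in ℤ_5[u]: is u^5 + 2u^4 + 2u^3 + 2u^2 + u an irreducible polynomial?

Write g(u) = u^5 + 2u^4 + 2u^3 + 2u^2 + u.
Check for roots in ℤ_5: g(0) = 0 → root; g(1) = 3; g(2) = 0 → root; g(3) = 0 → root; g(4) = 0 → root.
g(0) = 0, so (u) divides g(u); g is reducible.

No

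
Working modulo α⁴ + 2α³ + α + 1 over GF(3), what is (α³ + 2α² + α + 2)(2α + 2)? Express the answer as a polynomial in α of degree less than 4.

2α^3 + α + 2

Multiply in GF(3)[α]: (α³ + 2α² + α + 2)·(2α + 2) = 2α⁴ + 1.
Reduce using α⁴ ≡ α³ + 2α + 2 (mod α⁴ + 2α³ + α + 1).
Reduced: 2α³ + α + 2.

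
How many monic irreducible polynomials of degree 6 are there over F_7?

19544

The number of monic irreducibles of degree 6 over GF(7) is (1/6)·Σ_{d∣6} μ(6/d) 7^d.
Divisors of 6: 1, 2, 3, 6; μ(6/d) for each: 1, -1, -1, 1.
Σ = 7^1 − 7^2 − 7^3 + 7^6 = 117264.
N = 117264/6 = 19544.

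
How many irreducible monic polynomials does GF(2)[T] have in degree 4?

x^(2^4) − x is the product of all monic irreducibles of degree dividing 4; Möbius inversion gives N = (1/4) Σ μ(4/d)·2^d.
Divisors of 4: 1, 2, 4; μ(4/d) for each: 0, -1, 1.
Σ = − 2^2 + 2^4 = 12.
N = 12/4 = 3.

3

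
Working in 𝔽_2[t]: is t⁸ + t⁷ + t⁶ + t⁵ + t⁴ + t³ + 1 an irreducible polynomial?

Yes

Write m(t) = t⁸ + t⁷ + t⁶ + t⁵ + t⁴ + t³ + 1.
Check for roots in 𝔽_2: m(0) = 1; m(1) = 1.
No roots, so no linear factors.
Monic irreducibles of degree 2 over GF(2): t² + t + 1.
None of them divide m (all give nonzero remainder).
Monic irreducibles of degree 3 over GF(2): t³ + t + 1, t³ + t² + 1.
None of them divide m (all give nonzero remainder).
Monic irreducibles of degree 4 over GF(2): t⁴ + t + 1, t⁴ + t³ + 1, t⁴ + t³ + t² + t + 1.
None of them divide m (all give nonzero remainder).
No irreducible factor of degree ≤ 4 exists, so m is irreducible over GF(2).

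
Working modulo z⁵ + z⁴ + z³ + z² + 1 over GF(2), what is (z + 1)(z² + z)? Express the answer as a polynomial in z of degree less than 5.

z^3 + z

Multiply in GF(2)[z]: (z + 1)·(z² + z) = z³ + z.
Reduced: z³ + z.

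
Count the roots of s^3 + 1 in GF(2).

1

Write g(s) = s^3 + 1.
Evaluate at each of the 2 elements of GF(2):
g(0) = 1; g(1) = 0 → root.
Roots: {1}.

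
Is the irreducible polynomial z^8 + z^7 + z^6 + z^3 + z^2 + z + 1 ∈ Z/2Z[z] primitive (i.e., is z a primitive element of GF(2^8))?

Write f(z) = z^8 + z^7 + z^6 + z^3 + z^2 + z + 1.
|GF(2^8)^×| = 2^8 − 1 = 255. Prime factorization: 255 = 3·5·17.
f is primitive ⇔ z has order 255 in GF(2)[z]/(f), i.e. z^(255/q) ≠ 1 for each prime q | 255.
z^(85) mod f = z^5 + z^4 + z^3 + z^2 + 1.
z^(51) mod f = z^6 + z^3.
z^(15) mod f = z^5 + z^4 + z^3 + z + 1.
None equal 1, so z has full order 255; f is primitive.

Yes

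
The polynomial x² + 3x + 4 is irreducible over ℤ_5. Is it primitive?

No

Write f(x) = x² + 3x + 4.
|GF(5^2)^×| = 5^2 − 1 = 24. Prime factorization: 24 = 2^3·3.
f is primitive ⇔ x has order 24 in GF(5)[x]/(f), i.e. x^(24/q) ≠ 1 for each prime q | 24.
x^(12) mod f = 1
x^(8) mod f = 3x + 4.
Since x^(12) = 1, the order of x divides 12 < 24; not primitive.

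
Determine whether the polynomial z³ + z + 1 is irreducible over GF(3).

Write g(z) = z³ + z + 1.
Check for roots in GF(3): g(0) = 1; g(1) = 0 → root; g(2) = 2.
g(1) = 0, so (z − 1) divides g(z); g is reducible.

No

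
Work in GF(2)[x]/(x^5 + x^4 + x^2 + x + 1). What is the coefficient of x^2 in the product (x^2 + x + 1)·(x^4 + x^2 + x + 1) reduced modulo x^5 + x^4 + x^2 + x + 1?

0

Multiply in GF(2)[x]: (x^2 + x + 1)·(x^4 + x^2 + x + 1) = x^6 + x^5 + x^2 + 1.
Reduce using x^5 ≡ x^4 + x^2 + x + 1 (mod x^5 + x^4 + x^2 + x + 1).
Reduced: x^3 + x + 1.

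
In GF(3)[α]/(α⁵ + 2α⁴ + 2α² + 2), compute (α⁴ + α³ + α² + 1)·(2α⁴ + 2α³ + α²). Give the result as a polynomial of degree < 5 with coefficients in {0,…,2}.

α^4 + 2α^2 + 2α + 1

Multiply in GF(3)[α]: (α⁴ + α³ + α² + 1)·(2α⁴ + 2α³ + α²) = 2α⁸ + α⁷ + 2α⁶ + 2α³ + α².
Reduce using α⁵ ≡ α⁴ + α² + 1 (mod α⁵ + 2α⁴ + 2α² + 2).
Reduced: α⁴ + 2α² + 2α + 1.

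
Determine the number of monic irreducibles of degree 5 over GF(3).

48

The number of monic irreducibles of degree 5 over GF(3) is (1/5)·Σ_{d∣5} μ(5/d) 3^d.
Divisors of 5: 1, 5; μ(5/d) for each: -1, 1.
Σ = − 3^1 + 3^5 = 240.
N = 240/5 = 48.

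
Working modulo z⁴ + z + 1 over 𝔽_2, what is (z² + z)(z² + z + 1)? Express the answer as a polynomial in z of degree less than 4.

1

Multiply in 𝔽_2[z]: (z² + z)·(z² + z + 1) = z⁴ + z.
Reduce using z⁴ ≡ z + 1 (mod z⁴ + z + 1).
Reduced: 1.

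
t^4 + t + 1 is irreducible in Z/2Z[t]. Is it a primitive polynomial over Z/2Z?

Write f(t) = t^4 + t + 1.
|GF(2^4)^×| = 2^4 − 1 = 15. Prime factorization: 15 = 3·5.
f is primitive ⇔ t has order 15 in GF(2)[t]/(f), i.e. t^(15/q) ≠ 1 for each prime q | 15.
t^(5) mod f = t^2 + t.
t^(3) mod f = t^3.
None equal 1, so t has full order 15; f is primitive.

Yes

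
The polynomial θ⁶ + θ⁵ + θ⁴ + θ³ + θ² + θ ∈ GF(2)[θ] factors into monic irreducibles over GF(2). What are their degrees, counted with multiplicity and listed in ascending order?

1, 1, 2, 2

Write h(θ) = θ⁶ + θ⁵ + θ⁴ + θ³ + θ² + θ.
Roots in GF(2): h(0) = 0 → root; h(1) = 0 → root.
Linear factors from roots: (θ), (θ + 1).
Complete factorization: h(θ) = (θ)·(θ + 1)·(θ² + θ + 1)^2.
Factor degrees with multiplicity: 1 + 1 + 2 + 2 = 6.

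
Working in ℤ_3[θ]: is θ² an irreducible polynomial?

No

Write m(θ) = θ².
Check for roots in ℤ_3: m(0) = 0 → root; m(1) = 1; m(2) = 1.
m(0) = 0, so (θ) divides m(θ); m is reducible.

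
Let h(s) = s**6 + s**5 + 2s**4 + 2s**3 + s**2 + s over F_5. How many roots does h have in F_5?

Evaluate at each of the 5 elements of F_5:
h(0) = 0 → root; h(1) = 3; h(2) = 0 → root; h(3) = 0 → root; h(4) = 0 → root.
Roots: {0, 2, 3, 4}.

4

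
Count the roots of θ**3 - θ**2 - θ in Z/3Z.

1

Write f(θ) = θ**3 - θ**2 - θ.
Evaluate at each of the 3 elements of Z/3Z:
f(0) = 0 → root; f(1) = 2; f(2) = 2.
Roots: {0}.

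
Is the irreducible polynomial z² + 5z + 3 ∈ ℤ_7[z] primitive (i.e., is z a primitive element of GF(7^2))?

Write f(z) = z² + 5z + 3.
|GF(7^2)^×| = 7^2 − 1 = 48. Prime factorization: 48 = 2^4·3.
f is primitive ⇔ z has order 48 in GF(7)[z]/(f), i.e. z^(48/q) ≠ 1 for each prime q | 48.
z^(24) mod f = 6.
z^(16) mod f = 2.
None equal 1, so z has full order 48; f is primitive.

Yes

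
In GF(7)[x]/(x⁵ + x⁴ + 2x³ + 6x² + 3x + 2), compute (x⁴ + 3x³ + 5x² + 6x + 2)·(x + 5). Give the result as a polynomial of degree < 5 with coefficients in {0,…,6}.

Multiply in GF(7)[x]: (x⁴ + 3x³ + 5x² + 6x + 2)·(x + 5) = x⁵ + x⁴ + 6x³ + 3x² + 4x + 3.
Reduce using x⁵ ≡ 6x⁴ + 5x³ + x² + 4x + 5 (mod x⁵ + x⁴ + 2x³ + 6x² + 3x + 2).
Reduced: 4x³ + 4x² + x + 1.

4x^3 + 4x^2 + x + 1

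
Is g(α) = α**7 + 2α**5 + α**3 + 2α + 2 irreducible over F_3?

Check for roots in F_3: g(0) = 2; g(1) = 2; g(2) = 2.
No roots, so no linear factors.
Monic irreducibles of degree 2 over GF(3): α**2 + 1, α**2 + α + 2, α**2 + 2α + 2.
None of them divide g (all give nonzero remainder).
Degree-3 irreducible divisors: test the 8 monic irreducibles of degree 3 over GF(3).
None of them divide g (all give nonzero remainder).
No irreducible factor of degree ≤ 3 exists, so g is irreducible over GF(3).

Yes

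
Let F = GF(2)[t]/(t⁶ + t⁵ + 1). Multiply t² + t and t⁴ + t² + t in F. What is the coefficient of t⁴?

Multiply in GF(2)[t]: (t² + t)·(t⁴ + t² + t) = t⁶ + t⁵ + t⁴ + t².
Reduce using t⁶ ≡ t⁵ + 1 (mod t⁶ + t⁵ + 1).
Reduced: t⁴ + t² + 1.

1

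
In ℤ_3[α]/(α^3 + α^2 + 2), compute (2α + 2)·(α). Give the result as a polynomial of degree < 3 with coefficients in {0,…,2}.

Multiply in ℤ_3[α]: (2α + 2)·(α) = 2α^2 + 2α.
Reduced: 2α^2 + 2α.

2α^2 + 2α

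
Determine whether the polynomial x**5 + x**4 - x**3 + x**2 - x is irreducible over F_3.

No

Write f(x) = x**5 + x**4 - x**3 + x**2 - x.
Check for roots in F_3: f(0) = 0 → root; f(1) = 1; f(2) = 0 → root.
f(0) = 0, so (x) divides f(x); f is reducible.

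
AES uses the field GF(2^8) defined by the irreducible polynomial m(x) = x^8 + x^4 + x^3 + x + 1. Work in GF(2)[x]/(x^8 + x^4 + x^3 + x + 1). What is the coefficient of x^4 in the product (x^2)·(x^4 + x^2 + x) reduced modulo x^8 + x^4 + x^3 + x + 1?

1

Multiply in GF(2)[x]: (x^2)·(x^4 + x^2 + x) = x^6 + x^4 + x^3.
Reduced: x^6 + x^4 + x^3.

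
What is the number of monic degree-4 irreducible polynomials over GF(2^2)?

Gauss's count: N_{4}(4) = (1/4) Σ_{d|4} μ(4/d)·4^d.
Divisors of 4: 1, 2, 4; μ(4/d) for each: 0, -1, 1.
Σ = − 4^2 + 4^4 = 240.
N = 240/4 = 60.

60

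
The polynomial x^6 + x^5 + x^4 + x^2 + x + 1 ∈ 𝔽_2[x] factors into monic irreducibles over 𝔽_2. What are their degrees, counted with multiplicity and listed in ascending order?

1, 1, 1, 1, 2

Write h(x) = x^6 + x^5 + x^4 + x^2 + x + 1.
Roots in 𝔽_2: h(0) = 1; h(1) = 0 → root.
Linear factors from roots: (x + 1).
Complete factorization: h(x) = (x + 1)^4·(x^2 + x + 1).
Factor degrees with multiplicity: 1 + 1 + 1 + 1 + 2 = 6.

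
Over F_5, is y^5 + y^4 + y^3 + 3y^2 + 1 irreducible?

Write g(y) = y^5 + y^4 + y^3 + 3y^2 + 1.
Check for roots in F_5: g(0) = 1; g(1) = 2; g(2) = 4; g(3) = 4; g(4) = 3.
No roots, so no linear factors.
Degree-2 irreducible divisors: test the 10 monic irreducibles of degree 2 over GF(5).
None of them divide g (all give nonzero remainder).
No irreducible factor of degree ≤ 2 exists, so g is irreducible over GF(5).

Yes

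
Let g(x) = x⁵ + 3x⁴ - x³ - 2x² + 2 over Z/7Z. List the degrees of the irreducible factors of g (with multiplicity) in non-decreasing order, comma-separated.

5

Complete factorization: g(x) = (x⁵ + 3x⁴ - x³ - 2x² + 2).
Factor degrees with multiplicity: 5 = 5.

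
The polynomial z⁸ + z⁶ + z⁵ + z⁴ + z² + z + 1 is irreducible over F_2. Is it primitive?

No

Write f(z) = z⁸ + z⁶ + z⁵ + z⁴ + z² + z + 1.
|GF(2^8)^×| = 2^8 − 1 = 255. Prime factorization: 255 = 3·5·17.
f is primitive ⇔ z has order 255 in GF(2)[z]/(f), i.e. z^(255/q) ≠ 1 for each prime q | 255.
z^(85) mod f = 1
z^(51) mod f = z⁶ + z⁴ + z³ + z² + z.
z^(15) mod f = z⁷ + z⁶ + z⁵ + z⁴ + z³ + z² + z.
Since z^(85) = 1, the order of z divides 85 < 255; not primitive.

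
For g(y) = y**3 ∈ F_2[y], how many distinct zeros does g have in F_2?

1

Evaluate at each of the 2 elements of F_2:
g(0) = 0 → root; g(1) = 1.
Roots: {0}.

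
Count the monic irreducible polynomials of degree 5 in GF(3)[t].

The number of monic irreducibles of degree 5 over GF(3) is (1/5)·Σ_{d∣5} μ(5/d) 3^d.
Divisors of 5: 1, 5; μ(5/d) for each: -1, 1.
Σ = − 3^1 + 3^5 = 240.
N = 240/5 = 48.

48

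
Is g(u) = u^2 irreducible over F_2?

No

Check for roots in F_2: g(0) = 0 → root; g(1) = 1.
g(0) = 0, so (u) divides g(u); g is reducible.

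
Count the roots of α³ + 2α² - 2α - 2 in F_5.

Write f(α) = α³ + 2α² - 2α - 2.
Evaluate at each of the 5 elements of F_5:
f(0) = 3; f(1) = 4; f(2) = 0 → root; f(3) = 2; f(4) = 1.
Roots: {2}.

1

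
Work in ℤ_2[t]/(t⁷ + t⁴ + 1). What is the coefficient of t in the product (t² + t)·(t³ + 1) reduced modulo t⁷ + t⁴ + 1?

Multiply in ℤ_2[t]: (t² + t)·(t³ + 1) = t⁵ + t⁴ + t² + t.
Reduced: t⁵ + t⁴ + t² + t.

1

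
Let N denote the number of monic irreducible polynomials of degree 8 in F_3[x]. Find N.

810

By the necklace-counting formula, N_3(8) = (1/8) Σ_{d|8} μ(8/d)·3^d.
Divisors of 8: 1, 2, 4, 8; μ(8/d) for each: 0, 0, -1, 1.
Σ = − 3^4 + 3^8 = 6480.
N = 6480/8 = 810.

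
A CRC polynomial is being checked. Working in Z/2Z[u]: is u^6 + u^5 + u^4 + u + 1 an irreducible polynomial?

Write m(u) = u^6 + u^5 + u^4 + u + 1.
Check for roots in Z/2Z: m(0) = 1; m(1) = 1.
No roots, so no linear factors.
Monic irreducibles of degree 2 over GF(2): u^2 + u + 1.
None of them divide m (all give nonzero remainder).
Monic irreducibles of degree 3 over GF(2): u^3 + u + 1, u^3 + u^2 + 1.
None of them divide m (all give nonzero remainder).
No irreducible factor of degree ≤ 3 exists, so m is irreducible over GF(2).

Yes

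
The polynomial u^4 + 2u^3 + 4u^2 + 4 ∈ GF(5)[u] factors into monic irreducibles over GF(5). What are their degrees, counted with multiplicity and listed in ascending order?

Write f(u) = u^4 + 2u^3 + 4u^2 + 4.
Roots in GF(5): f(0) = 4; f(1) = 1; f(2) = 2; f(3) = 0 → root; f(4) = 2.
Linear factors from roots: (u + 2).
Complete factorization: f(u) = (u + 2)·(u^3 + 4u + 2).
Factor degrees with multiplicity: 1 + 3 = 4.

1, 3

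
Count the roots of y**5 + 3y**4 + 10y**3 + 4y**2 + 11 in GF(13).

Write g(y) = y**5 + 3y**4 + 10y**3 + 4y**2 + 11.
Evaluate at each of the 13 elements of GF(13):
g(0) = 11; g(1) = 3; g(2) = 5; g(3) = 10; g(4) = 11; g(5) = 4; g(6) = 4; g(7) = 9; g(8) = 3; g(9) = 11; g(10) = 11; g(11) = 2; g(12) = 7.
No element is a root.

0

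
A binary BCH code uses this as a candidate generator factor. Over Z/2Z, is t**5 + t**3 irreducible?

No

Write f(t) = t**5 + t**3.
Check for roots in Z/2Z: f(0) = 0 → root; f(1) = 0 → root.
f(0) = 0, so (t) divides f(t); f is reducible.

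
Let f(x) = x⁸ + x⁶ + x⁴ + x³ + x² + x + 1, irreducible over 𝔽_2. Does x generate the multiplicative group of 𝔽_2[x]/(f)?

|GF(2^8)^×| = 2^8 − 1 = 255. Prime factorization: 255 = 3·5·17.
f is primitive ⇔ x has order 255 in GF(2)[x]/(f), i.e. x^(255/q) ≠ 1 for each prime q | 255.
x^(85) mod f = x⁴ + x³ + x.
x^(51) mod f = x⁶ + x³.
x^(15) mod f = x⁶ + x + 1.
None equal 1, so x has full order 255; f is primitive.

Yes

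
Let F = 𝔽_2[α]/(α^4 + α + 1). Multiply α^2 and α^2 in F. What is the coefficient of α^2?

0

Multiply in 𝔽_2[α]: (α^2)·(α^2) = α^4.
Reduce using α^4 ≡ α + 1 (mod α^4 + α + 1).
Reduced: α + 1.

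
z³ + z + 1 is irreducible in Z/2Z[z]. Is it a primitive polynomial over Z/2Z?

Write f(z) = z³ + z + 1.
|GF(2^3)^×| = 2^3 − 1 = 7. Prime factorization: 7 = 7.
f is primitive ⇔ z has order 7 in GF(2)[z]/(f), i.e. z^(7/q) ≠ 1 for each prime q | 7.
z^(1) mod f = z.
None equal 1, so z has full order 7; f is primitive.

Yes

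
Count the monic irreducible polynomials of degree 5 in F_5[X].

Gauss's count: N_{5}(5) = (1/5) Σ_{d|5} μ(5/d)·5^d.
Divisors of 5: 1, 5; μ(5/d) for each: -1, 1.
Σ = − 5^1 + 5^5 = 3120.
N = 3120/5 = 624.

624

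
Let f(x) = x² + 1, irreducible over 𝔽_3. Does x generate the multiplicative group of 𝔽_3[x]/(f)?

No

|GF(3^2)^×| = 3^2 − 1 = 8. Prime factorization: 8 = 2^3.
f is primitive ⇔ x has order 8 in GF(3)[x]/(f), i.e. x^(8/q) ≠ 1 for each prime q | 8.
x^(4) mod f = 1
Since x^(4) = 1, the order of x divides 4 < 8; not primitive.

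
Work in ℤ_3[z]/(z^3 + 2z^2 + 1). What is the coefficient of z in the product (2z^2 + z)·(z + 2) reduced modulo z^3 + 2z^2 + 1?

2

Multiply in ℤ_3[z]: (2z^2 + z)·(z + 2) = 2z^3 + 2z^2 + 2z.
Reduce using z^3 ≡ z^2 + 2 (mod z^3 + 2z^2 + 1).
Reduced: z^2 + 2z + 1.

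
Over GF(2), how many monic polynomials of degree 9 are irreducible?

The number of monic irreducibles of degree 9 over GF(2) is (1/9)·Σ_{d∣9} μ(9/d) 2^d.
Divisors of 9: 1, 3, 9; μ(9/d) for each: 0, -1, 1.
Σ = − 2^3 + 2^9 = 504.
N = 504/9 = 56.

56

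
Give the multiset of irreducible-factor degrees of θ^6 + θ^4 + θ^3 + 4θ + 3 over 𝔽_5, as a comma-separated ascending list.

1, 1, 2, 2

Write f(θ) = θ^6 + θ^4 + θ^3 + 4θ + 3.
Roots in 𝔽_5: f(0) = 3; f(1) = 0 → root; f(2) = 4; f(3) = 2; f(4) = 0 → root.
Linear factors from roots: (θ + 4), (θ + 1).
Complete factorization: f(θ) = (θ + 1)·(θ + 4)·(θ^2 + θ + 1)·(θ^2 + 4θ + 2).
Factor degrees with multiplicity: 1 + 1 + 2 + 2 = 6.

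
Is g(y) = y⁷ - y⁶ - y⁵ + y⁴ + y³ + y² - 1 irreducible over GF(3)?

Check for roots in GF(3): g(0) = 2; g(1) = 1; g(2) = 2.
No roots, so no linear factors.
Monic irreducibles of degree 2 over GF(3): y² + 1, y² + y - 1, y² - y - 1.
y² + 1 divides g: g(y) = (y² + 1)·(y⁵ - y⁴ + y³ - y² - 1).

No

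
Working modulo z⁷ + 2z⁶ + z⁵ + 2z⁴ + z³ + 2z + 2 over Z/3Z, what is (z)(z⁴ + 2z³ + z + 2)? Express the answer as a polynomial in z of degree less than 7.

Multiply in Z/3Z[z]: (z)·(z⁴ + 2z³ + z + 2) = z⁵ + 2z⁴ + z² + 2z.
Reduced: z⁵ + 2z⁴ + z² + 2z.

z^5 + 2z^4 + z^2 + 2z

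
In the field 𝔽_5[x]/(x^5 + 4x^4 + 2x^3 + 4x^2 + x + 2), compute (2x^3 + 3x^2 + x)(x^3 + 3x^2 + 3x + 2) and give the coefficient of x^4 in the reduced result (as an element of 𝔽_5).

3

Multiply in 𝔽_5[x]: (2x^3 + 3x^2 + x)·(x^3 + 3x^2 + 3x + 2) = 2x^6 + 4x^5 + x^4 + x^3 + 4x^2 + 2x.
Reduce using x^5 ≡ x^4 + 3x^3 + x^2 + 4x + 3 (mod x^5 + 4x^4 + 2x^3 + 4x^2 + x + 2).
Reduced: 3x^4 + x^3 + 3x^2 + 2x + 3.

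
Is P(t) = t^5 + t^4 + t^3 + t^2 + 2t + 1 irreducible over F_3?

Check for roots in F_3: P(0) = 1; P(1) = 1; P(2) = 2.
No roots, so no linear factors.
Monic irreducibles of degree 2 over GF(3): t^2 + 1, t^2 + t + 2, t^2 + 2t + 2.
None of them divide P (all give nonzero remainder).
No irreducible factor of degree ≤ 2 exists, so P is irreducible over GF(3).

Yes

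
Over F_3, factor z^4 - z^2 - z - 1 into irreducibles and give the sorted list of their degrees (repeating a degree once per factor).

Write g(z) = z^4 - z^2 - z - 1.
Roots in F_3: g(0) = 2; g(1) = 1; g(2) = 0 → root.
Linear factors from roots: (z + 1).
Complete factorization: g(z) = (z + 1)^2·(z^2 + z - 1).
Factor degrees with multiplicity: 1 + 1 + 2 = 4.

1, 1, 2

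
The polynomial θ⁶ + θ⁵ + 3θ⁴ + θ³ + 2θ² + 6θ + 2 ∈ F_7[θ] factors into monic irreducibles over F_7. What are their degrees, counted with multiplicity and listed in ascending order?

1, 1, 2, 2

Write h(θ) = θ⁶ + θ⁵ + 3θ⁴ + θ³ + 2θ² + 6θ + 2.
Linear factors from roots: (θ + 2), (θ + 1).
Complete factorization: h(θ) = (θ + 1)·(θ + 2)·(θ² + 2θ + 3)·(θ² + 3θ + 5).
Factor degrees with multiplicity: 1 + 1 + 2 + 2 = 6.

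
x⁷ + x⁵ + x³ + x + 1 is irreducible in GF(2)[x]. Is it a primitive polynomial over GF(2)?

Yes

Write f(x) = x⁷ + x⁵ + x³ + x + 1.
|GF(2^7)^×| = 2^7 − 1 = 127. Prime factorization: 127 = 127.
f is primitive ⇔ x has order 127 in GF(2)[x]/(f), i.e. x^(127/q) ≠ 1 for each prime q | 127.
x^(1) mod f = x.
None equal 1, so x has full order 127; f is primitive.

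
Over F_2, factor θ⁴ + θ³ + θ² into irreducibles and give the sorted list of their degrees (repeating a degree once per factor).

1, 1, 2

Write g(θ) = θ⁴ + θ³ + θ².
Roots in F_2: g(0) = 0 → root; g(1) = 1.
Linear factors from roots: (θ).
Complete factorization: g(θ) = (θ)^2·(θ² + θ + 1).
Factor degrees with multiplicity: 1 + 1 + 2 = 4.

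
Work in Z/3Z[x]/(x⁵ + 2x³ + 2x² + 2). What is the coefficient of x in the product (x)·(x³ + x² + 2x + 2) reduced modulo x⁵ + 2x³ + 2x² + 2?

2

Multiply in Z/3Z[x]: (x)·(x³ + x² + 2x + 2) = x⁴ + x³ + 2x² + 2x.
Reduced: x⁴ + x³ + 2x² + 2x.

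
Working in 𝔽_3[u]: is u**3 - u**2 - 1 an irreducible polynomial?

No

Write f(u) = u**3 - u**2 - 1.
Check for roots in 𝔽_3: f(0) = 2; f(1) = 2; f(2) = 0 → root.
f(2) = 0, so (u − 2) divides f(u); f is reducible.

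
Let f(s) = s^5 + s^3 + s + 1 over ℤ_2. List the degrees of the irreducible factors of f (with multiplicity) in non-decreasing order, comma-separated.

Roots in ℤ_2: f(0) = 1; f(1) = 0 → root.
Linear factors from roots: (s + 1).
Complete factorization: f(s) = (s + 1)·(s^4 + s^3 + 1).
Factor degrees with multiplicity: 1 + 4 = 5.

1, 4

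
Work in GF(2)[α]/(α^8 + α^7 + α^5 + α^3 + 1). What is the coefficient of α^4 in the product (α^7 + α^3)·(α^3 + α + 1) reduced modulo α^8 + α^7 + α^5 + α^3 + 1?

0

Multiply in GF(2)[α]: (α^7 + α^3)·(α^3 + α + 1) = α^10 + α^8 + α^7 + α^6 + α^4 + α^3.
Reduce using α^8 ≡ α^7 + α^5 + α^3 + 1 (mod α^8 + α^7 + α^5 + α^3 + 1).
Reduced: α^5 + α^3 + α^2 + α.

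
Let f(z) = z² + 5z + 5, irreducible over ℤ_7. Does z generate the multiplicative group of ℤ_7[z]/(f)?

|GF(7^2)^×| = 7^2 − 1 = 48. Prime factorization: 48 = 2^4·3.
f is primitive ⇔ z has order 48 in GF(7)[z]/(f), i.e. z^(48/q) ≠ 1 for each prime q | 48.
z^(24) mod f = 6.
z^(16) mod f = 4.
None equal 1, so z has full order 48; f is primitive.

Yes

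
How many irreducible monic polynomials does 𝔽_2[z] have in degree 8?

30

Gauss's count: N_{2}(8) = (1/8) Σ_{d|8} μ(8/d)·2^d.
Divisors of 8: 1, 2, 4, 8; μ(8/d) for each: 0, 0, -1, 1.
Σ = − 2^4 + 2^8 = 240.
N = 240/8 = 30.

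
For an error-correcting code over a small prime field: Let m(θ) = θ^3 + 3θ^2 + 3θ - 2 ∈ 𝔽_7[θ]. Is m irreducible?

Yes

Check for roots in 𝔽_7: m(0) = 5; m(1) = 5; m(2) = 3; m(3) = 5; m(4) = 3; m(5) = 3; m(6) = 4.
No roots. A degree-3 polynomial over a field with no linear factor is irreducible.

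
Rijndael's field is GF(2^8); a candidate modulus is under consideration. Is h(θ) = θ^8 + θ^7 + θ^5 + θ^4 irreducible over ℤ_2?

Check for roots in ℤ_2: h(0) = 0 → root; h(1) = 0 → root.
h(0) = 0, so (θ) divides h(θ); h is reducible.

No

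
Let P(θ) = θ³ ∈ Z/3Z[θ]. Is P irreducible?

Check for roots in Z/3Z: P(0) = 0 → root; P(1) = 1; P(2) = 2.
P(0) = 0, so (θ) divides P(θ); P is reducible.

No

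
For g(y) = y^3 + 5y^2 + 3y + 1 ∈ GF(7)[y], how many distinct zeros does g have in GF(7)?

Evaluate at each of the 7 elements of GF(7):
g(0) = 1; g(1) = 3; g(2) = 0 → root; g(3) = 5; g(4) = 3; g(5) = 0 → root; g(6) = 2.
Roots: {2, 5}.

2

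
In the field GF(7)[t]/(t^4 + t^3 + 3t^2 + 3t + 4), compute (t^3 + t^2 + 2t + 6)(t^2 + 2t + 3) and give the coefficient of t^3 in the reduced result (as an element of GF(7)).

Multiply in GF(7)[t]: (t^3 + t^2 + 2t + 6)·(t^2 + 2t + 3) = t^5 + 3t^4 + 6t^2 + 4t + 4.
Reduce using t^4 ≡ 6t^3 + 4t^2 + 4t + 3 (mod t^4 + t^3 + 3t^2 + 3t + 4).
Reduced: 2t^3 + 4t^2 + t + 3.

2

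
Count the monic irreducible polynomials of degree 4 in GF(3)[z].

18

The number of monic irreducibles of degree 4 over GF(3) is (1/4)·Σ_{d∣4} μ(4/d) 3^d.
Divisors of 4: 1, 2, 4; μ(4/d) for each: 0, -1, 1.
Σ = − 3^2 + 3^4 = 72.
N = 72/4 = 18.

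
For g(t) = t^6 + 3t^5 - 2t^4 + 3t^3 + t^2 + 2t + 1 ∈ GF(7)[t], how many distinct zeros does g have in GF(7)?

3

Evaluate at each of the 7 elements of GF(7):
g(0) = 1; g(1) = 2; g(2) = 0 → root; g(3) = 0 → root; g(4) = 6; g(5) = 4; g(6) = 0 → root.
Roots: {2, 3, 6}.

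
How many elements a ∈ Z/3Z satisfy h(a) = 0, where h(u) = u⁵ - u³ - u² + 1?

Evaluate at each of the 3 elements of Z/3Z:
h(0) = 1; h(1) = 0 → root; h(2) = 0 → root.
Roots: {1, 2}.

2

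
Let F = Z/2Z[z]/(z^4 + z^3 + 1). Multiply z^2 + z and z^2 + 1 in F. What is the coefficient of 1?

1

Multiply in Z/2Z[z]: (z^2 + z)·(z^2 + 1) = z^4 + z^3 + z^2 + z.
Reduce using z^4 ≡ z^3 + 1 (mod z^4 + z^3 + 1).
Reduced: z^2 + z + 1.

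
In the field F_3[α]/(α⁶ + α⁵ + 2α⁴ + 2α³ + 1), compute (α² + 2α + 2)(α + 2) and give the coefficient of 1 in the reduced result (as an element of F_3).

1

Multiply in F_3[α]: (α² + 2α + 2)·(α + 2) = α³ + α² + 1.
Reduced: α³ + α² + 1.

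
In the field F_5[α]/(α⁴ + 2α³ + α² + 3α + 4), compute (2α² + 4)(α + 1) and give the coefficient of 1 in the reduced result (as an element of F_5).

Multiply in F_5[α]: (2α² + 4)·(α + 1) = 2α³ + 2α² + 4α + 4.
Reduced: 2α³ + 2α² + 4α + 4.

4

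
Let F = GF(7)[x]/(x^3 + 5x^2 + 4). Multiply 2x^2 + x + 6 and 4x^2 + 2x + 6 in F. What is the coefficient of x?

Multiply in GF(7)[x]: (2x^2 + x + 6)·(4x^2 + 2x + 6) = x^4 + x^3 + 3x^2 + 4x + 1.
Reduce using x^3 ≡ 2x^2 + 3 (mod x^3 + 5x^2 + 4).
Reduced: 2x^2 + 3.

0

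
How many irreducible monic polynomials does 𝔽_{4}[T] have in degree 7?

Gauss's count: N_{4}(7) = (1/7) Σ_{d|7} μ(7/d)·4^d.
Divisors of 7: 1, 7; μ(7/d) for each: -1, 1.
Σ = − 4^1 + 4^7 = 16380.
N = 16380/7 = 2340.

2340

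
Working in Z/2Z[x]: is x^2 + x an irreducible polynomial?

No

Write P(x) = x^2 + x.
Check for roots in Z/2Z: P(0) = 0 → root; P(1) = 0 → root.
P(0) = 0, so (x) divides P(x); P is reducible.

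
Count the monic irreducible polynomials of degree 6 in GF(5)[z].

The number of monic irreducibles of degree 6 over GF(5) is (1/6)·Σ_{d∣6} μ(6/d) 5^d.
Divisors of 6: 1, 2, 3, 6; μ(6/d) for each: 1, -1, -1, 1.
Σ = 5^1 − 5^2 − 5^3 + 5^6 = 15480.
N = 15480/6 = 2580.

2580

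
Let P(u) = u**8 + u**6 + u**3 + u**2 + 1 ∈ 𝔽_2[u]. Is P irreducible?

Check for roots in 𝔽_2: P(0) = 1; P(1) = 1.
No roots, so no linear factors.
Monic irreducibles of degree 2 over GF(2): u**2 + u + 1.
None of them divide P (all give nonzero remainder).
Monic irreducibles of degree 3 over GF(2): u**3 + u + 1, u**3 + u**2 + 1.
None of them divide P (all give nonzero remainder).
Monic irreducibles of degree 4 over GF(2): u**4 + u + 1, u**4 + u**3 + 1, u**4 + u**3 + u**2 + u + 1.
None of them divide P (all give nonzero remainder).
No irreducible factor of degree ≤ 4 exists, so P is irreducible over GF(2).

Yes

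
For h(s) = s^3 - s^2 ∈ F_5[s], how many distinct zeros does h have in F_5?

Evaluate at each of the 5 elements of F_5:
h(0) = 0 → root; h(1) = 0 → root; h(2) = 4; h(3) = 3; h(4) = 3.
Roots: {0, 1}.

2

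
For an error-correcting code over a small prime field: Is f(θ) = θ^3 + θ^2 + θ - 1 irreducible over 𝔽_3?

Yes

Check for roots in 𝔽_3: f(0) = 2; f(1) = 2; f(2) = 1.
No roots. A degree-3 polynomial over a field with no linear factor is irreducible.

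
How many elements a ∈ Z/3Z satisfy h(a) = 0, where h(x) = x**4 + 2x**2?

Evaluate at each of the 3 elements of Z/3Z:
h(0) = 0 → root; h(1) = 0 → root; h(2) = 0 → root.
Roots: {0, 1, 2}.

3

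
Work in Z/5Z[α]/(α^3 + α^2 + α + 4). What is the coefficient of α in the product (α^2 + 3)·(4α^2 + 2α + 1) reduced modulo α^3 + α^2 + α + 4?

Multiply in Z/5Z[α]: (α^2 + 3)·(4α^2 + 2α + 1) = 4α^4 + 2α^3 + 3α^2 + α + 3.
Reduce using α^3 ≡ 4α^2 + 4α + 1 (mod α^3 + α^2 + α + 4).
Reduced: α^2 + 2α + 1.

2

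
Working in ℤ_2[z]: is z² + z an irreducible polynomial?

No

Write m(z) = z² + z.
Check for roots in ℤ_2: m(0) = 0 → root; m(1) = 0 → root.
m(0) = 0, so (z) divides m(z); m is reducible.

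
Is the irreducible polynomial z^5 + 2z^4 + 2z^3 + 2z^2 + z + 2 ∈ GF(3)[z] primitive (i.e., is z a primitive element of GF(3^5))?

Write f(z) = z^5 + 2z^4 + 2z^3 + 2z^2 + z + 2.
|GF(3^5)^×| = 3^5 − 1 = 242. Prime factorization: 242 = 2·11^2.
f is primitive ⇔ z has order 242 in GF(3)[z]/(f), i.e. z^(242/q) ≠ 1 for each prime q | 242.
z^(121) mod f = 1
z^(22) mod f = z^4 + z^2 + 2z.
Since z^(121) = 1, the order of z divides 121 < 242; not primitive.

No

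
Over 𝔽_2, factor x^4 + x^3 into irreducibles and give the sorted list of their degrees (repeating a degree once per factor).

Write h(x) = x^4 + x^3.
Roots in 𝔽_2: h(0) = 0 → root; h(1) = 0 → root.
Linear factors from roots: (x), (x + 1).
Complete factorization: h(x) = (x + 1)·(x)^3.
Factor degrees with multiplicity: 1 + 1 + 1 + 1 = 4.

1, 1, 1, 1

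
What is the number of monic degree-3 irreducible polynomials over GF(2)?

2

Gauss's count: N_{2}(3) = (1/3) Σ_{d|3} μ(3/d)·2^d.
Divisors of 3: 1, 3; μ(3/d) for each: -1, 1.
Σ = − 2^1 + 2^3 = 6.
N = 6/3 = 2.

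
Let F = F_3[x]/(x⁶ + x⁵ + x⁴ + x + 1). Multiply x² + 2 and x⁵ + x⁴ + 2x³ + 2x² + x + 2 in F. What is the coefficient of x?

Multiply in F_3[x]: (x² + 2)·(x⁵ + x⁴ + 2x³ + 2x² + x + 2) = x⁷ + x⁶ + x⁵ + x⁴ + 2x³ + 2x + 1.
Reduce using x⁶ ≡ 2x⁵ + 2x⁴ + 2x + 2 (mod x⁶ + x⁵ + x⁴ + x + 1).
Reduced: x⁴ + 2x³ + 2x² + x + 1.

1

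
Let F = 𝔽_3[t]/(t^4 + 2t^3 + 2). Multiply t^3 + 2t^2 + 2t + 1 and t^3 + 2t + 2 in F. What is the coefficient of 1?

0

Multiply in 𝔽_3[t]: (t^3 + 2t^2 + 2t + 1)·(t^3 + 2t + 2) = t^6 + 2t^5 + t^4 + t^3 + 2t^2 + 2.
Reduce using t^4 ≡ t^3 + 1 (mod t^4 + 2t^3 + 2).
Reduced: 2t^3.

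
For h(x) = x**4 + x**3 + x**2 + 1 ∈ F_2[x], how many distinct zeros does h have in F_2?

Evaluate at each of the 2 elements of F_2:
h(0) = 1; h(1) = 0 → root.
Roots: {1}.

1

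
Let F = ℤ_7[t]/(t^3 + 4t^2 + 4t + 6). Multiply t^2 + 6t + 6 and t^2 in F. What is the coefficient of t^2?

Multiply in ℤ_7[t]: (t^2 + 6t + 6)·(t^2) = t^4 + 6t^3 + 6t^2.
Reduce using t^3 ≡ 3t^2 + 3t + 1 (mod t^3 + 4t^2 + 4t + 6).
Reduced: t^2 + 2.

1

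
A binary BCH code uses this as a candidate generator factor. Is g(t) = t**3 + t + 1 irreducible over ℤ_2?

Check for roots in ℤ_2: g(0) = 1; g(1) = 1.
No roots. A degree-3 polynomial over a field with no linear factor is irreducible.

Yes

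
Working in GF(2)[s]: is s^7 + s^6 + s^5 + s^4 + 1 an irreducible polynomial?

Yes

Write f(s) = s^7 + s^6 + s^5 + s^4 + 1.
Check for roots in GF(2): f(0) = 1; f(1) = 1.
No roots, so no linear factors.
Monic irreducibles of degree 2 over GF(2): s^2 + s + 1.
None of them divide f (all give nonzero remainder).
Monic irreducibles of degree 3 over GF(2): s^3 + s + 1, s^3 + s^2 + 1.
None of them divide f (all give nonzero remainder).
No irreducible factor of degree ≤ 3 exists, so f is irreducible over GF(2).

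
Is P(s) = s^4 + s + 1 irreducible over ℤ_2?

Yes

Check for roots in ℤ_2: P(0) = 1; P(1) = 1.
No roots, so no linear factors.
Monic irreducibles of degree 2 over GF(2): s^2 + s + 1.
None of them divide P (all give nonzero remainder).
No irreducible factor of degree ≤ 2 exists, so P is irreducible over GF(2).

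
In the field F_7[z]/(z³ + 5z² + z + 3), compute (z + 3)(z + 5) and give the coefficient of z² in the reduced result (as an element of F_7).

Multiply in F_7[z]: (z + 3)·(z + 5) = z² + z + 1.
Reduced: z² + z + 1.

1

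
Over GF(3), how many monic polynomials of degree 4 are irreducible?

18

By the necklace-counting formula, N_3(4) = (1/4) Σ_{d|4} μ(4/d)·3^d.
Divisors of 4: 1, 2, 4; μ(4/d) for each: 0, -1, 1.
Σ = − 3^2 + 3^4 = 72.
N = 72/4 = 18.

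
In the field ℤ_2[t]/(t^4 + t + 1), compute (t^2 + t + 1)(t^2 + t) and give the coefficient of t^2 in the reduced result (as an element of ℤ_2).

Multiply in ℤ_2[t]: (t^2 + t + 1)·(t^2 + t) = t^4 + t.
Reduce using t^4 ≡ t + 1 (mod t^4 + t + 1).
Reduced: 1.

0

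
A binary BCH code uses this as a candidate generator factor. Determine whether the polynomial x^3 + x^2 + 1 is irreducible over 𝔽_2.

Yes

Write m(x) = x^3 + x^2 + 1.
Check for roots in 𝔽_2: m(0) = 1; m(1) = 1.
No roots. A degree-3 polynomial over a field with no linear factor is irreducible.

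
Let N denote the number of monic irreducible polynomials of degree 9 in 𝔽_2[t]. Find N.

x^(2^9) − x is the product of all monic irreducibles of degree dividing 9; Möbius inversion gives N = (1/9) Σ μ(9/d)·2^d.
Divisors of 9: 1, 3, 9; μ(9/d) for each: 0, -1, 1.
Σ = − 2^3 + 2^9 = 504.
N = 504/9 = 56.

56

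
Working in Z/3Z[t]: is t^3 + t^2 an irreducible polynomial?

No

Write P(t) = t^3 + t^2.
Check for roots in Z/3Z: P(0) = 0 → root; P(1) = 2; P(2) = 0 → root.
P(0) = 0, so (t) divides P(t); P is reducible.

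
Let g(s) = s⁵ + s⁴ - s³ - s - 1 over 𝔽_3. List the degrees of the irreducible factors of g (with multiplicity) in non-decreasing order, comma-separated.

5

Roots in 𝔽_3: g(0) = 2; g(1) = 2; g(2) = 1.
Complete factorization: g(s) = (s⁵ + s⁴ - s³ - s - 1).
Factor degrees with multiplicity: 5 = 5.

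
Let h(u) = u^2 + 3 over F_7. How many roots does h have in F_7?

2

Evaluate at each of the 7 elements of F_7:
h(0) = 3; h(1) = 4; h(2) = 0 → root; h(3) = 5; h(4) = 5; h(5) = 0 → root; h(6) = 4.
Roots: {2, 5}.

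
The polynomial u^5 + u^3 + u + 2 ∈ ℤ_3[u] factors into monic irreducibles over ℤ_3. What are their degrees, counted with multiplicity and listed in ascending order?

5

Write g(u) = u^5 + u^3 + u + 2.
Roots in ℤ_3: g(0) = 2; g(1) = 2; g(2) = 2.
Complete factorization: g(u) = (u^5 + u^3 + u + 2).
Factor degrees with multiplicity: 5 = 5.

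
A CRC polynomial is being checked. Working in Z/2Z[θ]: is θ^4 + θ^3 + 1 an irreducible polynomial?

Yes

Write g(θ) = θ^4 + θ^3 + 1.
Check for roots in Z/2Z: g(0) = 1; g(1) = 1.
No roots, so no linear factors.
Monic irreducibles of degree 2 over GF(2): θ^2 + θ + 1.
None of them divide g (all give nonzero remainder).
No irreducible factor of degree ≤ 2 exists, so g is irreducible over GF(2).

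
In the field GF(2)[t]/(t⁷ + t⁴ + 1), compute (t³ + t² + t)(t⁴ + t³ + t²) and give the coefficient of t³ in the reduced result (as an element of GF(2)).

Multiply in GF(2)[t]: (t³ + t² + t)·(t⁴ + t³ + t²) = t⁷ + t⁵ + t³.
Reduce using t⁷ ≡ t⁴ + 1 (mod t⁷ + t⁴ + 1).
Reduced: t⁵ + t⁴ + t³ + 1.

1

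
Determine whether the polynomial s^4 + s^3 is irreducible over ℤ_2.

No

Write P(s) = s^4 + s^3.
Check for roots in ℤ_2: P(0) = 0 → root; P(1) = 0 → root.
P(0) = 0, so (s) divides P(s); P is reducible.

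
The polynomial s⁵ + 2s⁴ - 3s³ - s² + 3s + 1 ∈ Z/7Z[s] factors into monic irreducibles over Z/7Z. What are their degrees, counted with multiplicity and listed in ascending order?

2, 3

Write g(s) = s⁵ + 2s⁴ - 3s³ - s² + 3s + 1.
Complete factorization: g(s) = (s² - 2s + 3)·(s³ - 3s² + 2s - 2).
Factor degrees with multiplicity: 2 + 3 = 5.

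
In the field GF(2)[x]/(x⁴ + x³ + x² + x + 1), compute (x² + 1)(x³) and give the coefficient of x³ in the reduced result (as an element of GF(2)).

Multiply in GF(2)[x]: (x² + 1)·(x³) = x⁵ + x³.
Reduce using x⁴ ≡ x³ + x² + x + 1 (mod x⁴ + x³ + x² + x + 1).
Reduced: x³ + 1.

1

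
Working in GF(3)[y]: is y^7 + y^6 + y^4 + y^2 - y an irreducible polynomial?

No

Write h(y) = y^7 + y^6 + y^4 + y^2 - y.
Check for roots in GF(3): h(0) = 0 → root; h(1) = 0 → root; h(2) = 0 → root.
h(0) = 0, so (y) divides h(y); h is reducible.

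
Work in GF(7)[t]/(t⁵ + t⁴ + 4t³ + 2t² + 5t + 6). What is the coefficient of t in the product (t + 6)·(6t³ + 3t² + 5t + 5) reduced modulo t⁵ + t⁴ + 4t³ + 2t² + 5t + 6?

0

Multiply in GF(7)[t]: (t + 6)·(6t³ + 3t² + 5t + 5) = 6t⁴ + 4t³ + 2t² + 2.
Reduced: 6t⁴ + 4t³ + 2t² + 2.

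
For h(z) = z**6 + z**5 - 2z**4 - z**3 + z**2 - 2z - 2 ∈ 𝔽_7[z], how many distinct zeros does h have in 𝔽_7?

4

Evaluate at each of the 7 elements of 𝔽_7:
h(0) = 5; h(1) = 3; h(2) = 5; h(3) = 0 → root; h(4) = 0 → root; h(5) = 0 → root; h(6) = 0 → root.
Roots: {3, 4, 5, 6}.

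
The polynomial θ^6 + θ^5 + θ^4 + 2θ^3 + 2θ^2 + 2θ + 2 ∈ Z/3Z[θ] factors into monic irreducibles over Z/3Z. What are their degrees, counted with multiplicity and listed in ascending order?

6

Write h(θ) = θ^6 + θ^5 + θ^4 + 2θ^3 + 2θ^2 + 2θ + 2.
Roots in Z/3Z: h(0) = 2; h(1) = 2; h(2) = 1.
Complete factorization: h(θ) = (θ^6 + θ^5 + θ^4 + 2θ^3 + 2θ^2 + 2θ + 2).
Factor degrees with multiplicity: 6 = 6.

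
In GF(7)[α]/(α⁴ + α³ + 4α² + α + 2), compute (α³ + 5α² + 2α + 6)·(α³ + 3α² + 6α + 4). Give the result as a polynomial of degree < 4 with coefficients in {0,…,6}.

5α^3 + 4α

Multiply in GF(7)[α]: (α³ + 5α² + 2α + 6)·(α³ + 3α² + 6α + 4) = α⁶ + α⁵ + 2α⁴ + 4α³ + α² + 2α + 3.
Reduce using α⁴ ≡ 6α³ + 3α² + 6α + 5 (mod α⁴ + α³ + 4α² + α + 2).
Reduced: 5α³ + 4α.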